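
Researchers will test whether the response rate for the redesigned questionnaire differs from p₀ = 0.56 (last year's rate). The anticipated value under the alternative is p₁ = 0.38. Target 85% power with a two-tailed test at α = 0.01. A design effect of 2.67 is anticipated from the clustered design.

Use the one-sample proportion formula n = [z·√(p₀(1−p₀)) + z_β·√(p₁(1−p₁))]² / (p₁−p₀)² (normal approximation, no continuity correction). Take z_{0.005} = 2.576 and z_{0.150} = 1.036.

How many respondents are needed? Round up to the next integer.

n = [z_{α/2}·√(p₀q₀) + z_β·√(p₁q₁)]² / (p₁ − p₀)²
  = [2.576·√(0.56·0.44) + 1.036·√(0.38·0.62)]² / (-0.18)²
  = [2.576·0.4964 + 1.036·0.4854]² / 0.0324
  = [1.7816]² / 0.0324
  = 97.96
Design effect: 2.67 × 97.96 = 261.56.
Round up → n = 262.

n = 262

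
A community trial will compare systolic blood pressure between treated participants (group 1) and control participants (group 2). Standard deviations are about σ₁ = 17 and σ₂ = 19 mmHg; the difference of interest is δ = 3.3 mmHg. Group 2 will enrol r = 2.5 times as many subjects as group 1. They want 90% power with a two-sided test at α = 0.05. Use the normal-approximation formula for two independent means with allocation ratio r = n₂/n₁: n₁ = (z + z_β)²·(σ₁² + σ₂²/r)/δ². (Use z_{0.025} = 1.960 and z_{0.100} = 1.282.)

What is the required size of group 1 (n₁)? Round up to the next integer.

n₁ = 419

n₁ = (z_{α/2} + z_β)² · (σ₁² + σ₂²/r) / δ²
   = (1.960 + 1.282)² · (17² + 19²/2.5) / 3.3²
   = 10.5106 · (289 + 144.4) / 10.89
   = 10.5106 · 433.4 / 10.89
   = 418.30
Round up → n₁ = 419; n₂ = r·n₁ = 2.5 × 419 = 1048.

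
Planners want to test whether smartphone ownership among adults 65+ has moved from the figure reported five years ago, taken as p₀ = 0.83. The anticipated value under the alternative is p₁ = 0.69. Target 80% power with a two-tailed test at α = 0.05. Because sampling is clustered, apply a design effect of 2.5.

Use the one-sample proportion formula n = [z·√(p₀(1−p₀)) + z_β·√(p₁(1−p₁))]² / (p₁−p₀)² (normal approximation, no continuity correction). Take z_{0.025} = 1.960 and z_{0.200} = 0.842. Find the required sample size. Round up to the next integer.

n = 162

n = [z_{α/2}·√(p₀q₀) + z_β·√(p₁q₁)]² / (p₁ − p₀)²
  = [1.960·√(0.83·0.17) + 0.842·√(0.69·0.31)]² / (-0.14)²
  = [1.960·0.3756 + 0.842·0.4625]² / 0.0196
  = [1.1257]² / 0.0196
  = 64.65
Design effect: 2.5 × 64.65 = 161.62.
Round up → n = 162.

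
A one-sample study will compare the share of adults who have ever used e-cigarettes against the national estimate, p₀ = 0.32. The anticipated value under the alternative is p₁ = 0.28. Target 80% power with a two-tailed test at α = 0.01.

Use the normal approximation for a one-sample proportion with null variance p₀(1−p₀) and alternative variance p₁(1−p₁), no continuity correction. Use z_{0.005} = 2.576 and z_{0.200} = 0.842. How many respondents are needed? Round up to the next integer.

n = [z_{α/2}·√(p₀q₀) + z_β·√(p₁q₁)]² / (p₁ − p₀)²
  = [2.576·√(0.32·0.68) + 0.842·√(0.28·0.72)]² / (-0.04)²
  = [2.576·0.4665 + 0.842·0.4490]² / 0.0016
  = [1.5797]² / 0.0016
  = 1559.66
Round up → n = 1560.

n = 1560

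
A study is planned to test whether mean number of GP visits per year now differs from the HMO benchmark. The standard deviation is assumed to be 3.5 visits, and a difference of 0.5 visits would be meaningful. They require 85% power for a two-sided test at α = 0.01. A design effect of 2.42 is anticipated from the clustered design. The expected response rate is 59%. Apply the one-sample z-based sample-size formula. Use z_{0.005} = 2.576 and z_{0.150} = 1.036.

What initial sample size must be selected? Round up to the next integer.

n = 2623

n = (z_{α/2} + z_β)² · σ² / δ²
  = (2.576 + 1.036)² · 3.5² / 0.5²
  = 13.0465 · 12.25 / 0.25
  = 639.28
Design effect: 2.42 × 639.28 = 1547.06.
Adjust for 59% response: 1547.06 / 0.59 = 2622.13.
Round up → n = 2623.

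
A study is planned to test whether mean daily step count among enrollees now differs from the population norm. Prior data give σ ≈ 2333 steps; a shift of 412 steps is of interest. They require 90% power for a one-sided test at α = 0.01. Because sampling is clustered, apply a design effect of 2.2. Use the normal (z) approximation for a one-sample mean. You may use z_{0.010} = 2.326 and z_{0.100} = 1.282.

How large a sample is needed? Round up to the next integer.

n = 919

n = (z_α + z_β)² · σ² / δ²
  = (2.326 + 1.282)² · 2333² / 412²
  = 13.0177 · 5442889 / 169744
  = 417.42
Design effect: 2.2 × 417.42 = 918.31.
Round up → n = 919.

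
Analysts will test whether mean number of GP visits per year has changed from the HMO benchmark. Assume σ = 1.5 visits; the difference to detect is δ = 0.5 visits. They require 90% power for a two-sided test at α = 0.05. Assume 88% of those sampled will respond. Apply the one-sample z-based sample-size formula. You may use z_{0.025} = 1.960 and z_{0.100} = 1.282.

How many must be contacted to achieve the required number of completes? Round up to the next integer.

n = 108

n = (z_{α/2} + z_β)² · σ² / δ²
  = (1.960 + 1.282)² · 1.5² / 0.5²
  = 10.5106 · 2.25 / 0.25
  = 94.60
Adjust for 88% response: 94.60 / 0.88 = 107.49.
Round up → n = 108.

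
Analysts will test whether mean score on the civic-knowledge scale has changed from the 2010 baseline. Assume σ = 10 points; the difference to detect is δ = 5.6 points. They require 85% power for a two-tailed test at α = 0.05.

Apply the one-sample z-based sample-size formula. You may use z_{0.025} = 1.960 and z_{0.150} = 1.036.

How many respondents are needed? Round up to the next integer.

n = (z_{α/2} + z_β)² · σ² / δ²
  = (1.960 + 1.036)² · 10² / 5.6²
  = 8.9760 · 100 / 31.36
  = 28.62
Round up → n = 29.

n = 29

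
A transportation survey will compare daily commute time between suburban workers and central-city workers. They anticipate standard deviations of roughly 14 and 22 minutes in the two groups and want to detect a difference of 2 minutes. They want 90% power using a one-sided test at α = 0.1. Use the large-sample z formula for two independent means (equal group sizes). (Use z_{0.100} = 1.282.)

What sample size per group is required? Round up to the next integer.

n = (z_α + z_β)² · (σ₁² + σ₂²) / δ²
  = (1.282 + 1.282)² · (14² + 22² = 680) / 2²
  = 6.5741 · 680 / 4
  = 1117.60
Round up → n = 1118 per group.

n = 1118 per group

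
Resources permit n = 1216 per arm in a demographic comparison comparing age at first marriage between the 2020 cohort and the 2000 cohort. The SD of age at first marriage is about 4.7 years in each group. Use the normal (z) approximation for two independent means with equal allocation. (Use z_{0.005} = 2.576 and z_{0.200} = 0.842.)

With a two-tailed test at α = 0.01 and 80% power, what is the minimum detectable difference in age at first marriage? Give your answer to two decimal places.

δ = (z_{α/2} + z_β) · √((σ₁²+σ₂²)/n)
  = (2.576 + 0.842) · √(44.18/1216)
  = 3.418 · √0.03633
  = 3.418 · 0.1906
  = 0.6515

Minimum detectable difference ≈ 0.65 years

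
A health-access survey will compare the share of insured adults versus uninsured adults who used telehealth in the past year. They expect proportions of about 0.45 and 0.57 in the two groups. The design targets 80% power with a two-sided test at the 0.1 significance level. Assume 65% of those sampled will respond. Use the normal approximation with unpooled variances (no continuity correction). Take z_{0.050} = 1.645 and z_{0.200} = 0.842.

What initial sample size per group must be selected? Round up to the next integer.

n = 326 per group

n = (z_{α/2} + z_β)² · [p₁(1−p₁) + p₂(1−p₂)] / (p₁ − p₂)²
  = (1.645 + 0.842)² · (0.45·0.55 + 0.57·0.43) / (-0.12)²
  = (2.487)² · (0.2475 + 0.2451) / 0.0144
  = 6.1852 · 0.4926 / 0.0144
  = 211.58
Adjust for 65% response: 211.58 / 0.65 = 325.51.
Round up → n = 326 per group.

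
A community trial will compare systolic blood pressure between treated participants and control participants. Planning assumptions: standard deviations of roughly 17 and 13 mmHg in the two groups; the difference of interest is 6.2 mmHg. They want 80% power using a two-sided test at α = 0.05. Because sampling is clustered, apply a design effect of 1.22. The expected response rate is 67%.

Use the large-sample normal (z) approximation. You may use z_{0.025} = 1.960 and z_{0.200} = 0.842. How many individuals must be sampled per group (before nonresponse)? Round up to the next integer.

n = 171 per group

n = (z_{α/2} + z_β)² · (σ₁² + σ₂²) / δ²
  = (1.960 + 0.842)² · (17² + 13² = 458) / 6.2²
  = 7.8512 · 458 / 38.44
  = 93.54
Design effect: 1.22 × 93.54 = 114.12.
Adjust for 67% response: 114.12 / 0.67 = 170.33.
Round up → n = 171 per group.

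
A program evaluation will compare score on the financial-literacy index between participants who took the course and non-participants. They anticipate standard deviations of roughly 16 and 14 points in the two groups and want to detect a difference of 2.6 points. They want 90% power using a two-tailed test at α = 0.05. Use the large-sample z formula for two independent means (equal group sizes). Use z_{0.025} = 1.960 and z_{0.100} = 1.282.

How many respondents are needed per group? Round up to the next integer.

n = 703 per group

n = (z_{α/2} + z_β)² · (σ₁² + σ₂²) / δ²
  = (1.960 + 1.282)² · (16² + 14² = 452) / 2.6²
  = 10.5106 · 452 / 6.76
  = 702.78
Round up → n = 703 per group.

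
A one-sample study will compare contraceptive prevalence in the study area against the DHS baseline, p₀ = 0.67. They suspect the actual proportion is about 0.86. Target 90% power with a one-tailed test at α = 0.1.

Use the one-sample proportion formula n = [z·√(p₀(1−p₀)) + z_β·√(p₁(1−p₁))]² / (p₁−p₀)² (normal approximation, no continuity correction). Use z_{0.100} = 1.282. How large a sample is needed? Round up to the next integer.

n = 31

n = [z_α·√(p₀q₀) + z_β·√(p₁q₁)]² / (p₁ − p₀)²
  = [1.282·√(0.67·0.33) + 1.282·√(0.86·0.14)]² / (0.19)²
  = [1.282·0.4702 + 1.282·0.3470]² / 0.0361
  = [1.0477]² / 0.0361
  = 30.40
Round up → n = 31.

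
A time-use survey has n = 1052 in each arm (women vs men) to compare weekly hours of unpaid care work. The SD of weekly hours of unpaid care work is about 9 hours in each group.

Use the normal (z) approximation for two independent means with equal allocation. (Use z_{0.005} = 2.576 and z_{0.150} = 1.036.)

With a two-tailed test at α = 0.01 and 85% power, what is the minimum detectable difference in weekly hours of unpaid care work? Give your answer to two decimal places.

δ = (z_{α/2} + z_β) · √((σ₁²+σ₂²)/n)
  = (2.576 + 1.036) · √(162/1052)
  = 3.612 · √0.15399
  = 3.612 · 0.3924
  = 1.4174

Minimum detectable difference ≈ 1.42 hours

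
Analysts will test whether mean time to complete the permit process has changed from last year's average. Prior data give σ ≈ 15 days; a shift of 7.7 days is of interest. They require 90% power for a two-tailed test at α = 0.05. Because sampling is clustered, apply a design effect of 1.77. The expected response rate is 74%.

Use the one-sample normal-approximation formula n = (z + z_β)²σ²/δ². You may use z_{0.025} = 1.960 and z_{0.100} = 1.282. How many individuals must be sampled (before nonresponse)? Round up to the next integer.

n = 96

n = (z_{α/2} + z_β)² · σ² / δ²
  = (1.960 + 1.282)² · 15² / 7.7²
  = 10.5106 · 225 / 59.29
  = 39.89
Design effect: 1.77 × 39.89 = 70.60.
Adjust for 74% response: 70.60 / 0.74 = 95.40.
Round up → n = 96.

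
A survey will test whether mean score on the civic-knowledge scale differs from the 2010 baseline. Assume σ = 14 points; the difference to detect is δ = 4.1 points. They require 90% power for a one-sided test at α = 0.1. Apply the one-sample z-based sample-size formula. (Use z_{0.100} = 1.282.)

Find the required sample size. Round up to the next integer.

n = (z_α + z_β)² · σ² / δ²
  = (1.282 + 1.282)² · 14² / 4.1²
  = 6.5741 · 196 / 16.81
  = 76.65
Round up → n = 77.

n = 77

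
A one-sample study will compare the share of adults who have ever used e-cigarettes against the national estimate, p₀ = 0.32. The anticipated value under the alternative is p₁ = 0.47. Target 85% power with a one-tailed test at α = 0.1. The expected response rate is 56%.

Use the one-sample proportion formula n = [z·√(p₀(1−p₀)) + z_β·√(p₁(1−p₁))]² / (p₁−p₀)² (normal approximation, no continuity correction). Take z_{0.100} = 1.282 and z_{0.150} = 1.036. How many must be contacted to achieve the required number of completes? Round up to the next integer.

n = [z_α·√(p₀q₀) + z_β·√(p₁q₁)]² / (p₁ − p₀)²
  = [1.282·√(0.32·0.68) + 1.036·√(0.47·0.53)]² / (0.15)²
  = [1.282·0.4665 + 1.036·0.4991]² / 0.0225
  = [1.1151]² / 0.0225
  = 55.26
Adjust for 56% response: 55.26 / 0.56 = 98.68.
Round up → n = 99.

n = 99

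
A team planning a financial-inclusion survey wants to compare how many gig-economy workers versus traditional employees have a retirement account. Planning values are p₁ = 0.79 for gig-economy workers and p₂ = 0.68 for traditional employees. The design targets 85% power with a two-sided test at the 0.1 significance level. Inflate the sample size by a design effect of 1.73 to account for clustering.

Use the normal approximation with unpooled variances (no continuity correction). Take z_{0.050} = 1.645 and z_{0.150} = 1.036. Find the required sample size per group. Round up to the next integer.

n = 395 per group

n = (z_{α/2} + z_β)² · [p₁(1−p₁) + p₂(1−p₂)] / (p₁ − p₂)²
  = (1.645 + 1.036)² · (0.79·0.21 + 0.68·0.32) / (0.11)²
  = (2.681)² · (0.1659 + 0.2176) / 0.0121
  = 7.1878 · 0.3835 / 0.0121
  = 227.81
Design effect: 1.73 × 227.81 = 394.11.
Round up → n = 395 per group.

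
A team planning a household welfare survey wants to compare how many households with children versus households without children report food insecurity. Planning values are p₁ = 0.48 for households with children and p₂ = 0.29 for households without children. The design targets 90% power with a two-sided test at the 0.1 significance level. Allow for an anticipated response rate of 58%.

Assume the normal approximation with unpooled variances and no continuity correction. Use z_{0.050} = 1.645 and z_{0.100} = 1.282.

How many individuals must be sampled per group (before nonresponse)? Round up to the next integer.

n = 187 per group

n = (z_{α/2} + z_β)² · [p₁(1−p₁) + p₂(1−p₂)] / (p₁ − p₂)²
  = (1.645 + 1.282)² · (0.48·0.52 + 0.29·0.71) / (0.19)²
  = (2.927)² · (0.2496 + 0.2059) / 0.0361
  = 8.5673 · 0.4555 / 0.0361
  = 108.10
Adjust for 58% response: 108.10 / 0.58 = 186.38.
Round up → n = 187 per group.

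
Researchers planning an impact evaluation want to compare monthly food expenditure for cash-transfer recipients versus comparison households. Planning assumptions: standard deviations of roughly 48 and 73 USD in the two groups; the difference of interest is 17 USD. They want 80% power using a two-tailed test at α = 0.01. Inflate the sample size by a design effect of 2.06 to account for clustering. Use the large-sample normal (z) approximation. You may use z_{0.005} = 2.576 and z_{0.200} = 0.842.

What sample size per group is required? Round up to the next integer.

n = 636 per group

n = (z_{α/2} + z_β)² · (σ₁² + σ₂²) / δ²
  = (2.576 + 0.842)² · (48² + 73² = 7633) / 17²
  = 11.6827 · 7633 / 289
  = 308.56
Design effect: 2.06 × 308.56 = 635.64.
Round up → n = 636 per group.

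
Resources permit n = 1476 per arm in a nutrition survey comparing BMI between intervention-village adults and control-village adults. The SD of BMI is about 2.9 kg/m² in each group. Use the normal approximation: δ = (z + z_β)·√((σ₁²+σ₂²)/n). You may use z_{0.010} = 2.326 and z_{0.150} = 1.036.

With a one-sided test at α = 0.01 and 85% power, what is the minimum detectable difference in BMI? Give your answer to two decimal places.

Minimum detectable difference ≈ 0.36 kg/m²

δ = (z_α + z_β) · √((σ₁²+σ₂²)/n)
  = (2.326 + 1.036) · √(16.82/1476)
  = 3.362 · √0.0114
  = 3.362 · 0.1068
  = 0.3589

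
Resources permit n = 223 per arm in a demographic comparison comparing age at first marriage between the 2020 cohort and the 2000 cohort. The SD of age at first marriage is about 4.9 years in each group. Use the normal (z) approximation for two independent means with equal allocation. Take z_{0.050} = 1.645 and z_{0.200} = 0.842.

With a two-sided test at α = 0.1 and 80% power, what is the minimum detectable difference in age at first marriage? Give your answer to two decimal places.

Minimum detectable difference ≈ 1.15 years

δ = (z_{α/2} + z_β) · √((σ₁²+σ₂²)/n)
  = (1.645 + 0.842) · √(48.02/223)
  = 2.487 · √0.21534
  = 2.487 · 0.4640
  = 1.1541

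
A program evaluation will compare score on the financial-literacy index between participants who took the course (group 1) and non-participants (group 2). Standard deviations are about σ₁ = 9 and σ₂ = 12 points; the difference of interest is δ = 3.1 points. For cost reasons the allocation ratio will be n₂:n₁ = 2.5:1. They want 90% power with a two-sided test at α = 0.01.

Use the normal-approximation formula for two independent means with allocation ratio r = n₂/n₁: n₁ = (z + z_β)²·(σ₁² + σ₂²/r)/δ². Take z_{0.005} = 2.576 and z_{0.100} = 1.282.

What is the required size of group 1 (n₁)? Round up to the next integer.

n₁ = (z_{α/2} + z_β)² · (σ₁² + σ₂²/r) / δ²
   = (2.576 + 1.282)² · (9² + 12²/2.5) / 3.1²
   = 14.8842 · (81 + 57.6) / 9.61
   = 14.8842 · 138.6 / 9.61
   = 214.67
Round up → n₁ = 215; n₂ = r·n₁ = 2.5 × 215 = 538.

n₁ = 215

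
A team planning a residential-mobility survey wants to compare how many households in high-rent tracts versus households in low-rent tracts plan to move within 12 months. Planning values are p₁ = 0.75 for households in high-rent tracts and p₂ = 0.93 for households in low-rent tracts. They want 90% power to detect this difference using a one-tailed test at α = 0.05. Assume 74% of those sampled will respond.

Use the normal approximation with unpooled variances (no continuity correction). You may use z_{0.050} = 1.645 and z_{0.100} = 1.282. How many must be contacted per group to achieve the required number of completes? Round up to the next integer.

n = (z_α + z_β)² · [p₁(1−p₁) + p₂(1−p₂)] / (p₁ − p₂)²
  = (1.645 + 1.282)² · (0.75·0.25 + 0.93·0.07) / (-0.18)²
  = (2.927)² · (0.1875 + 0.0651) / 0.0324
  = 8.5673 · 0.2526 / 0.0324
  = 66.79
Adjust for 74% response: 66.79 / 0.74 = 90.26.
Round up → n = 91 per group.

n = 91 per group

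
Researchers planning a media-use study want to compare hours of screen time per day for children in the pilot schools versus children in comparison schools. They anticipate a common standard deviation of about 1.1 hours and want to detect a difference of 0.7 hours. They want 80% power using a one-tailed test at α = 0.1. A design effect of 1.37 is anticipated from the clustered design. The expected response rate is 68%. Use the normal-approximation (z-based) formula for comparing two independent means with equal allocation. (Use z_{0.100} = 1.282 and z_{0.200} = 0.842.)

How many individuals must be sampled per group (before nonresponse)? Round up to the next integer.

n = 45 per group

n = (z_α + z_β)² · (σ₁² + σ₂²) / δ²
  = (1.282 + 0.842)² · (2·1.1² = 2.42) / 0.7²
  = 4.5114 · 2.42 / 0.49
  = 22.28
Design effect: 1.37 × 22.28 = 30.52.
Adjust for 68% response: 30.52 / 0.68 = 44.89.
Round up → n = 45 per group.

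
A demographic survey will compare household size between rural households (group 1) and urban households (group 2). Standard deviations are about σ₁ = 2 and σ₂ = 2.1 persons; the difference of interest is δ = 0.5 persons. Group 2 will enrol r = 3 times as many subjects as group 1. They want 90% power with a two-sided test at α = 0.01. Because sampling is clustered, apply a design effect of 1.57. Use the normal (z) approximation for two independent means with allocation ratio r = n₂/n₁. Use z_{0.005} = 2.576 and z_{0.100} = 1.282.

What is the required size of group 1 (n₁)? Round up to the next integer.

n₁ = 512

n₁ = (z_{α/2} + z_β)² · (σ₁² + σ₂²/r) / δ²
   = (2.576 + 1.282)² · (2² + 2.1²/3) / 0.5²
   = 14.8842 · (4 + 1.47) / 0.25
   = 14.8842 · 5.47 / 0.25
   = 325.67
Design effect: 1.57 × 325.67 = 511.29.
Round up → n₁ = 512; n₂ = r·n₁ = 3 × 512 = 1536.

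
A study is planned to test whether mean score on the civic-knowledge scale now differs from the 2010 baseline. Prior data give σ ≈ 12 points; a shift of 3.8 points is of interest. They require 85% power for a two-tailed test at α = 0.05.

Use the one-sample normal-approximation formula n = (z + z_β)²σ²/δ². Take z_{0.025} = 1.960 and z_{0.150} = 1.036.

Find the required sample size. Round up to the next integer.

n = (z_{α/2} + z_β)² · σ² / δ²
  = (1.960 + 1.036)² · 12² / 3.8²
  = 8.9760 · 144 / 14.44
  = 89.51
Round up → n = 90.

n = 90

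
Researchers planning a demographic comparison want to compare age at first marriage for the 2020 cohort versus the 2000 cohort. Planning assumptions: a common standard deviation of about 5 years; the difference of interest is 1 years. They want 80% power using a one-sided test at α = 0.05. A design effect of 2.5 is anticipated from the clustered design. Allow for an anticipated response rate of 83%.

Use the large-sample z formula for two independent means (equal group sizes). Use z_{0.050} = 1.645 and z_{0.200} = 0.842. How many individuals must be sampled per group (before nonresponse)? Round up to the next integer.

n = 932 per group

n = (z_α + z_β)² · (σ₁² + σ₂²) / δ²
  = (1.645 + 0.842)² · (2·5² = 50) / 1²
  = 6.1852 · 50 / 1
  = 309.26
Design effect: 2.5 × 309.26 = 773.15.
Adjust for 83% response: 773.15 / 0.83 = 931.50.
Round up → n = 932 per group.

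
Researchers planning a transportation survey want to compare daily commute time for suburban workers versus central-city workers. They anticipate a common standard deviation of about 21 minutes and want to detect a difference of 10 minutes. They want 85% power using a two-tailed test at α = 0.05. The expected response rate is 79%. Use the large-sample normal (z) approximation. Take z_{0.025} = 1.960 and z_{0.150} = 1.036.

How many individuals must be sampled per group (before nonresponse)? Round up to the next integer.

n = 101 per group

n = (z_{α/2} + z_β)² · (σ₁² + σ₂²) / δ²
  = (1.960 + 1.036)² · (2·21² = 882) / 10²
  = 8.9760 · 882 / 100
  = 79.17
Adjust for 79% response: 79.17 / 0.79 = 100.21.
Round up → n = 101 per group.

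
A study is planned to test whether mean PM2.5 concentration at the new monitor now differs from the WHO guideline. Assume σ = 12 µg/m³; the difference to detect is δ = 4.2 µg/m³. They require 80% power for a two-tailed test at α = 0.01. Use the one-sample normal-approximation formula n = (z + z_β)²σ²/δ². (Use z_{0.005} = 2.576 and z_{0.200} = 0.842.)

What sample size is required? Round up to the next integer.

n = (z_{α/2} + z_β)² · σ² / δ²
  = (2.576 + 0.842)² · 12² / 4.2²
  = 11.6827 · 144 / 17.64
  = 95.37
Round up → n = 96.

n = 96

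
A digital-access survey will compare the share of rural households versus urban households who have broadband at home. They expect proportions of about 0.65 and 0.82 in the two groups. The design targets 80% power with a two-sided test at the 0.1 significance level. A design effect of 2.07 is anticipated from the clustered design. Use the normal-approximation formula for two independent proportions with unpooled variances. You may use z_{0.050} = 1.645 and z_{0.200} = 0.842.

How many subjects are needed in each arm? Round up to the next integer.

n = 167 per group

n = (z_{α/2} + z_β)² · [p₁(1−p₁) + p₂(1−p₂)] / (p₁ − p₂)²
  = (1.645 + 0.842)² · (0.65·0.35 + 0.82·0.18) / (-0.17)²
  = (2.487)² · (0.2275 + 0.1476) / 0.0289
  = 6.1852 · 0.3751 / 0.0289
  = 80.28
Design effect: 2.07 × 80.28 = 166.18.
Round up → n = 167 per group.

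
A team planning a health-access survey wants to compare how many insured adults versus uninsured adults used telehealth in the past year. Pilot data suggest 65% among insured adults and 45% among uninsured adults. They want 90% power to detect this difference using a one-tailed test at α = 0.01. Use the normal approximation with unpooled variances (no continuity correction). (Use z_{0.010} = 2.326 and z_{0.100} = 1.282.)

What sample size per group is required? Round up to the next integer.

n = 155 per group

n = (z_α + z_β)² · [p₁(1−p₁) + p₂(1−p₂)] / (p₁ − p₂)²
  = (2.326 + 1.282)² · (0.65·0.35 + 0.45·0.55) / (0.20)²
  = (3.608)² · (0.2275 + 0.2475) / 0.0400
  = 13.0177 · 0.4750 / 0.0400
  = 154.58
Round up → n = 155 per group.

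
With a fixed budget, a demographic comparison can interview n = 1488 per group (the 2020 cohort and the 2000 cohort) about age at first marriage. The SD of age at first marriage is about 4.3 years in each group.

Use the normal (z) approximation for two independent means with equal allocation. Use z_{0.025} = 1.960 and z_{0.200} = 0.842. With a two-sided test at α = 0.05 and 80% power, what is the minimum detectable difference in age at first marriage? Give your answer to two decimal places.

Minimum detectable difference ≈ 0.44 years

δ = (z_{α/2} + z_β) · √((σ₁²+σ₂²)/n)
  = (1.960 + 0.842) · √(36.98/1488)
  = 2.802 · √0.02485
  = 2.802 · 0.1576
  = 0.4417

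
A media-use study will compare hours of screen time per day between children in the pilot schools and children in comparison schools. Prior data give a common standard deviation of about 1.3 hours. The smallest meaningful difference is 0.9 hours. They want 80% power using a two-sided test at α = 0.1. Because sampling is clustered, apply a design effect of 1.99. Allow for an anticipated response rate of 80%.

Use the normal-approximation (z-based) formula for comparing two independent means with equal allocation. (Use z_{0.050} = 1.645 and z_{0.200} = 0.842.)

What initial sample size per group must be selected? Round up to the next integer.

n = (z_{α/2} + z_β)² · (σ₁² + σ₂²) / δ²
  = (1.645 + 0.842)² · (2·1.3² = 3.38) / 0.9²
  = 6.1852 · 3.38 / 0.81
  = 25.81
Design effect: 1.99 × 25.81 = 51.36.
Adjust for 80% response: 51.36 / 0.80 = 64.20.
Round up → n = 65 per group.

n = 65 per group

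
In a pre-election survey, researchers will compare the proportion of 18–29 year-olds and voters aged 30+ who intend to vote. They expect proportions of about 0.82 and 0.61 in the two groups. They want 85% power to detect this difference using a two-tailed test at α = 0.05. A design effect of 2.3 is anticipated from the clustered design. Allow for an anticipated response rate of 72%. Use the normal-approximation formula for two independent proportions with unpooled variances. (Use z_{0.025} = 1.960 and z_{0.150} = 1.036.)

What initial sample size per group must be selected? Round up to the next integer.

n = (z_{α/2} + z_β)² · [p₁(1−p₁) + p₂(1−p₂)] / (p₁ − p₂)²
  = (1.960 + 1.036)² · (0.82·0.18 + 0.61·0.39) / (0.21)²
  = (2.996)² · (0.1476 + 0.2379) / 0.0441
  = 8.9760 · 0.3855 / 0.0441
  = 78.46
Design effect: 2.3 × 78.46 = 180.47.
Adjust for 72% response: 180.47 / 0.72 = 250.65.
Round up → n = 251 per group.

n = 251 per group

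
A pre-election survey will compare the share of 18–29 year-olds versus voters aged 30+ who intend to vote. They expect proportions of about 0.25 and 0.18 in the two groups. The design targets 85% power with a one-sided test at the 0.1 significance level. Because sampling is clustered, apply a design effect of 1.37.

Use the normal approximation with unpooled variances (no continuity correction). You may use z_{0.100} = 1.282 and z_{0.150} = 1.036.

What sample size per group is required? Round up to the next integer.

n = 504 per group

n = (z_α + z_β)² · [p₁(1−p₁) + p₂(1−p₂)] / (p₁ − p₂)²
  = (1.282 + 1.036)² · (0.25·0.75 + 0.18·0.82) / (0.07)²
  = (2.318)² · (0.1875 + 0.1476) / 0.0049
  = 5.3731 · 0.3351 / 0.0049
  = 367.46
Design effect: 1.37 × 367.46 = 503.41.
Round up → n = 504 per group.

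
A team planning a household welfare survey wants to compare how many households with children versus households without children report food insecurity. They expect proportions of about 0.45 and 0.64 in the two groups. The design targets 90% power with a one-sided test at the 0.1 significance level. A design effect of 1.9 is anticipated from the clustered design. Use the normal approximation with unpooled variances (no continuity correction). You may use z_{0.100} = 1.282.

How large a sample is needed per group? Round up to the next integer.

n = (z_α + z_β)² · [p₁(1−p₁) + p₂(1−p₂)] / (p₁ − p₂)²
  = (1.282 + 1.282)² · (0.45·0.55 + 0.64·0.36) / (-0.19)²
  = (2.564)² · (0.2475 + 0.2304) / 0.0361
  = 6.5741 · 0.4779 / 0.0361
  = 87.03
Design effect: 1.9 × 87.03 = 165.36.
Round up → n = 166 per group.

n = 166 per group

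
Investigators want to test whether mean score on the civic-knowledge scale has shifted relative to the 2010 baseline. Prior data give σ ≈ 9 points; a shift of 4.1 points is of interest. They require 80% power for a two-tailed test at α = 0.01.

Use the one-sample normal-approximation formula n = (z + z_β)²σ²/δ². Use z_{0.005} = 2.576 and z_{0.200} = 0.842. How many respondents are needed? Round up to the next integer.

n = 57

n = (z_{α/2} + z_β)² · σ² / δ²
  = (2.576 + 0.842)² · 9² / 4.1²
  = 11.6827 · 81 / 16.81
  = 56.29
Round up → n = 57.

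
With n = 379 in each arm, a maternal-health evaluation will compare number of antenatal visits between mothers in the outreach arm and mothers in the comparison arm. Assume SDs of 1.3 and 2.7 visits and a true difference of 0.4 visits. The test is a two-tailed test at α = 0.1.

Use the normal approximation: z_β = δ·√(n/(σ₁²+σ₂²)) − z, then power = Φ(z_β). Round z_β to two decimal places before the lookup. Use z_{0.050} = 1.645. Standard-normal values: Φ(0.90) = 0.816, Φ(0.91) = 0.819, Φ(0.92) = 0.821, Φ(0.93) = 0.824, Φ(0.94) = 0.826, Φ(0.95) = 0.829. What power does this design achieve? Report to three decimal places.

Power ≈ 0.829

z_β = δ·√(n/(σ₁²+σ₂²)) − z_{α/2}
    = 0.4 · √(379/8.98) − 1.645
    = 0.4 · 6.49653 − 1.645
    = 2.5986 − 1.645 = 0.9536 → 0.95
Power = Φ(0.95) = 0.829.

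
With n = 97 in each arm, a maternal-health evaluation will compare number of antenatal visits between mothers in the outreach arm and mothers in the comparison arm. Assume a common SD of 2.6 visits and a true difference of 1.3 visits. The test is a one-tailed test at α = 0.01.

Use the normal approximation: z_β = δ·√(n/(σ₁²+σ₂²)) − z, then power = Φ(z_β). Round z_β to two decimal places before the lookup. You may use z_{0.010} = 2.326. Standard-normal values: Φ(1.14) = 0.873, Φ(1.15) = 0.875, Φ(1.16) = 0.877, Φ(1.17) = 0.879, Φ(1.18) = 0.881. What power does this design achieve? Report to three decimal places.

z_β = δ·√(n/(σ₁²+σ₂²)) − z_α
    = 1.3 · √(97/13.52) − 2.326
    = 1.3 · 2.67854 − 2.326
    = 3.4821 − 2.326 = 1.1561 → 1.16
Power = Φ(1.16) = 0.877.

Power ≈ 0.877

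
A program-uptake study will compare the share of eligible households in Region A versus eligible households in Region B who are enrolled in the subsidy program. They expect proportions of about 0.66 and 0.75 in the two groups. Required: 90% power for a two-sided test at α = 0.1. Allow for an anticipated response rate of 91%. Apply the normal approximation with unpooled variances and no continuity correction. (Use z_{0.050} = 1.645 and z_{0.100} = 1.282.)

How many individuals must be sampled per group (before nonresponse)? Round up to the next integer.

n = 479 per group

n = (z_{α/2} + z_β)² · [p₁(1−p₁) + p₂(1−p₂)] / (p₁ − p₂)²
  = (1.645 + 1.282)² · (0.66·0.34 + 0.75·0.25) / (-0.09)²
  = (2.927)² · (0.2244 + 0.1875) / 0.0081
  = 8.5673 · 0.4119 / 0.0081
  = 435.66
Adjust for 91% response: 435.66 / 0.91 = 478.75.
Round up → n = 479 per group.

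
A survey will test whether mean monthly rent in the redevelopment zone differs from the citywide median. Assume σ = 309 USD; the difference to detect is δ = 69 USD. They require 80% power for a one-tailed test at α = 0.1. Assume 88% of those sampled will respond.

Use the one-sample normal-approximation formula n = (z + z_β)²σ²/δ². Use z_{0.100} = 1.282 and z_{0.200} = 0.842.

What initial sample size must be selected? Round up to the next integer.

n = 103

n = (z_α + z_β)² · σ² / δ²
  = (1.282 + 0.842)² · 309² / 69²
  = 4.5114 · 95481 / 4761
  = 90.47
Adjust for 88% response: 90.47 / 0.88 = 102.81.
Round up → n = 103.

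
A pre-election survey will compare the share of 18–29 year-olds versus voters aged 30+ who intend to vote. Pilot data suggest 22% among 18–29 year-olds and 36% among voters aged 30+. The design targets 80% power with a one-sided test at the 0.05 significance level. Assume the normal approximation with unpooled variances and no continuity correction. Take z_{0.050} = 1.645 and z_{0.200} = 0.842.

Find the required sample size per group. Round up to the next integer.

n = (z_α + z_β)² · [p₁(1−p₁) + p₂(1−p₂)] / (p₁ − p₂)²
  = (1.645 + 0.842)² · (0.22·0.78 + 0.36·0.64) / (-0.14)²
  = (2.487)² · (0.1716 + 0.2304) / 0.0196
  = 6.1852 · 0.4020 / 0.0196
  = 126.86
Round up → n = 127 per group.

n = 127 per group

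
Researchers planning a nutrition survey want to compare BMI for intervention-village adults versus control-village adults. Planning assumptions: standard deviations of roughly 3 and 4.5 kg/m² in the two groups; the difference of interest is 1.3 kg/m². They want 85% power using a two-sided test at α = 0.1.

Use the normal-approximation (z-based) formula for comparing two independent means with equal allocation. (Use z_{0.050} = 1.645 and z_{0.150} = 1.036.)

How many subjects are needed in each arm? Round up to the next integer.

n = (z_{α/2} + z_β)² · (σ₁² + σ₂²) / δ²
  = (1.645 + 1.036)² · (3² + 4.5² = 29.25) / 1.3²
  = 7.1878 · 29.25 / 1.69
  = 124.40
Round up → n = 125 per group.

n = 125 per group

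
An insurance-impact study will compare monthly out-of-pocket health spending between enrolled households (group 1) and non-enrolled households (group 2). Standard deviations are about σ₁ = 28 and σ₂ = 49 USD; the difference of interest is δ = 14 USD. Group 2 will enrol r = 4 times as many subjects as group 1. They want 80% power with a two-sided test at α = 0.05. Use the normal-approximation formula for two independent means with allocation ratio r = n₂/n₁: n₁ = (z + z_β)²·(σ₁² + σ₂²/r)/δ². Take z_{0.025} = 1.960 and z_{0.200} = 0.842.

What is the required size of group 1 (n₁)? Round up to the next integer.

n₁ = (z_{α/2} + z_β)² · (σ₁² + σ₂²/r) / δ²
   = (1.960 + 0.842)² · (28² + 49²/4) / 14²
   = 7.8512 · (784 + 600.25) / 196
   = 7.8512 · 1384.2 / 196
   = 55.45
Round up → n₁ = 56; n₂ = r·n₁ = 4 × 56 = 224.

n₁ = 56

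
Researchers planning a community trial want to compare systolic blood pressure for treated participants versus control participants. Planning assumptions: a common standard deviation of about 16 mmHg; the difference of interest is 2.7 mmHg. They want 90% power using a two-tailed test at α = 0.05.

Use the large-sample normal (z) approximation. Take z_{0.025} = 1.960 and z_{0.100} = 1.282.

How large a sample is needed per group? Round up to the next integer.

n = (z_{α/2} + z_β)² · (σ₁² + σ₂²) / δ²
  = (1.960 + 1.282)² · (2·16² = 512) / 2.7²
  = 10.5106 · 512 / 7.29
  = 738.19
Round up → n = 739 per group.

n = 739 per group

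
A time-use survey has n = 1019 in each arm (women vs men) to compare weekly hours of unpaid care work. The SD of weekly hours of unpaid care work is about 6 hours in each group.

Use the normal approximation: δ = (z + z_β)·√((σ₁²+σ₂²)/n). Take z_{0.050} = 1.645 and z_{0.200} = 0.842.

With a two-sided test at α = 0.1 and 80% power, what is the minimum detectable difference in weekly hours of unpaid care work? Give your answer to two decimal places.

Minimum detectable difference ≈ 0.66 hours

δ = (z_{α/2} + z_β) · √((σ₁²+σ₂²)/n)
  = (1.645 + 0.842) · √(72/1019)
  = 2.487 · √0.07066
  = 2.487 · 0.2658
  = 0.6611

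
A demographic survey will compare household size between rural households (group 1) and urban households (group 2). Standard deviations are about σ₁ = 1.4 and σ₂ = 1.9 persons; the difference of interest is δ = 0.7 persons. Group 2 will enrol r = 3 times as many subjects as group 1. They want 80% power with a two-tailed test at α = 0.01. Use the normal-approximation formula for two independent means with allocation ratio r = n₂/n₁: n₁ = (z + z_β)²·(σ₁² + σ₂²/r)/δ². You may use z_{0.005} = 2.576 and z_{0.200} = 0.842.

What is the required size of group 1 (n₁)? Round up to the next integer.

n₁ = (z_{α/2} + z_β)² · (σ₁² + σ₂²/r) / δ²
   = (2.576 + 0.842)² · (1.4² + 1.9²/3) / 0.7²
   = 11.6827 · (1.96 + 1.2033) / 0.49
   = 11.6827 · 3.1633 / 0.49
   = 75.42
Round up → n₁ = 76; n₂ = r·n₁ = 3 × 76 = 228.

n₁ = 76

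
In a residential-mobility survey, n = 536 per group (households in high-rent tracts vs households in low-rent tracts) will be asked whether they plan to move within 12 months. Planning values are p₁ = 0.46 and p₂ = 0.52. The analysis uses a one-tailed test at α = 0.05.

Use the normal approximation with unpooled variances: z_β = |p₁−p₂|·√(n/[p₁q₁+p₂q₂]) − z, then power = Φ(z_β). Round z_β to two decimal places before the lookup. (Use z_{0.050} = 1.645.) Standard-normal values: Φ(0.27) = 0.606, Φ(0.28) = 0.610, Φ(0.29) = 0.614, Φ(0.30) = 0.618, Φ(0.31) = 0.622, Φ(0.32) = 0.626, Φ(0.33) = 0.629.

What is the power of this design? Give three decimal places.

Power ≈ 0.626

z_β = |p₁−p₂|·√(n/[p₁q₁+p₂q₂]) − z_α
    = 0.06 · √(536/0.4980) − 1.645
    = 0.06 · 32.8071 − 1.645
    = 1.9684 − 1.645 = 0.3234 → 0.32
Power = Φ(0.32) = 0.626.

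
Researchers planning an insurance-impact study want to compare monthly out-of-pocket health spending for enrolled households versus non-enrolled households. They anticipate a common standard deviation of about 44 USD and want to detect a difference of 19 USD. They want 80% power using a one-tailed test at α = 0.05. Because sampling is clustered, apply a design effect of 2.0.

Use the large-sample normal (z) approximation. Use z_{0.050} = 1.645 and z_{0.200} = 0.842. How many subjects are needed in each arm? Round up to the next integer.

n = (z_α + z_β)² · (σ₁² + σ₂²) / δ²
  = (1.645 + 0.842)² · (2·44² = 3872) / 19²
  = 6.1852 · 3872 / 361
  = 66.34
Design effect: 2.0 × 66.34 = 132.68.
Round up → n = 133 per group.

n = 133 per group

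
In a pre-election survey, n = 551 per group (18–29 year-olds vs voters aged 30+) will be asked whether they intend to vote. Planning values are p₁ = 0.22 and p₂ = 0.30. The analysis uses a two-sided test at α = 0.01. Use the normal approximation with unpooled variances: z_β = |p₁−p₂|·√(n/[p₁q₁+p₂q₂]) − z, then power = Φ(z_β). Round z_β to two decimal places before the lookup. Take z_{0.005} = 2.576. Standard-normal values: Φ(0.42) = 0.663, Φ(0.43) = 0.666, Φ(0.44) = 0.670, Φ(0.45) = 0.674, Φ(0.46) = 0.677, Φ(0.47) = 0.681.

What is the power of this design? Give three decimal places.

z_β = |p₁−p₂|·√(n/[p₁q₁+p₂q₂]) − z_{α/2}
    = 0.08 · √(551/0.3816) − 2.576
    = 0.08 · 37.9990 − 2.576
    = 3.0399 − 2.576 = 0.4639 → 0.46
Power = Φ(0.46) = 0.677.

Power ≈ 0.677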